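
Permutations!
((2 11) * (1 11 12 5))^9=((1 11 2 12 5))^9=(1 5 12 2 11)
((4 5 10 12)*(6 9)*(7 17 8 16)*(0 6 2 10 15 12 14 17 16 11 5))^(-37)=(0 9 10 17 11 15 4 6 2 14 8 5 12)(7 16)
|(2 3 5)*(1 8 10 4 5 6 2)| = 15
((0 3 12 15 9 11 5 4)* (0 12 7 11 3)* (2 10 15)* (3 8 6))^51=((2 10 15 9 8 6 3 7 11 5 4 12))^51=(2 9 3 5)(4 10 8 7)(6 11 12 15)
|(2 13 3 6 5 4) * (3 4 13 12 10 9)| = |(2 12 10 9 3 6 5 13 4)| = 9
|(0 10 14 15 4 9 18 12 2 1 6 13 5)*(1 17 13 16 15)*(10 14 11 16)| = 16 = |(0 14 1 6 10 11 16 15 4 9 18 12 2 17 13 5)|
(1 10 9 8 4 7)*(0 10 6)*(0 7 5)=(0 10 9 8 4 5)(1 6 7)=[10, 6, 2, 3, 5, 0, 7, 1, 4, 8, 9]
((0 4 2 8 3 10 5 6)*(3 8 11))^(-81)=(0 6 5 10 3 11 2 4)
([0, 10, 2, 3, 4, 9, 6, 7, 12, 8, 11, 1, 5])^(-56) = (12)(1 10 11)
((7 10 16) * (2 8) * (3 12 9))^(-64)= (3 9 12)(7 16 10)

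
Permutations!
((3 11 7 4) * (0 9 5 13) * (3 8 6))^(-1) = (0 13 5 9)(3 6 8 4 7 11)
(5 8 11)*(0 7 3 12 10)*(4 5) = (0 7 3 12 10)(4 5 8 11) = [7, 1, 2, 12, 5, 8, 6, 3, 11, 9, 0, 4, 10]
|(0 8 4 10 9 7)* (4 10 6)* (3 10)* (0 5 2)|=8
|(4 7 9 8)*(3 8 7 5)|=4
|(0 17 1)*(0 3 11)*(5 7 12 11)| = |(0 17 1 3 5 7 12 11)| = 8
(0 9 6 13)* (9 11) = (0 11 9 6 13) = [11, 1, 2, 3, 4, 5, 13, 7, 8, 6, 10, 9, 12, 0]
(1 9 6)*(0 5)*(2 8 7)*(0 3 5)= [0, 9, 8, 5, 4, 3, 1, 2, 7, 6]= (1 9 6)(2 8 7)(3 5)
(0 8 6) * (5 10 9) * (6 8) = (0 6)(5 10 9) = [6, 1, 2, 3, 4, 10, 0, 7, 8, 5, 9]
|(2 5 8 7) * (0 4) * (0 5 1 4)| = |(1 4 5 8 7 2)| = 6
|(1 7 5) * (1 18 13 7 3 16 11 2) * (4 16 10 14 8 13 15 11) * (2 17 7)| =|(1 3 10 14 8 13 2)(4 16)(5 18 15 11 17 7)| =42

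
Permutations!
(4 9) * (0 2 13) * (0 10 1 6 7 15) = (0 2 13 10 1 6 7 15)(4 9) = [2, 6, 13, 3, 9, 5, 7, 15, 8, 4, 1, 11, 12, 10, 14, 0]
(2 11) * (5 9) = (2 11)(5 9) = [0, 1, 11, 3, 4, 9, 6, 7, 8, 5, 10, 2]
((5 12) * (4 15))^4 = (15)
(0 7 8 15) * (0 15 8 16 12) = (0 7 16 12) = [7, 1, 2, 3, 4, 5, 6, 16, 8, 9, 10, 11, 0, 13, 14, 15, 12]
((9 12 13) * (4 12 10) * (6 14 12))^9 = (4 14 13 10 6 12 9)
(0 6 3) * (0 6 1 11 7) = (0 1 11 7)(3 6) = [1, 11, 2, 6, 4, 5, 3, 0, 8, 9, 10, 7]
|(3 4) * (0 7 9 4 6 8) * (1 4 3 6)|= |(0 7 9 3 1 4 6 8)|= 8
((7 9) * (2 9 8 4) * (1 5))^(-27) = ((1 5)(2 9 7 8 4))^(-27) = (1 5)(2 8 9 4 7)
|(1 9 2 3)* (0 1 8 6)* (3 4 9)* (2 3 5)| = 9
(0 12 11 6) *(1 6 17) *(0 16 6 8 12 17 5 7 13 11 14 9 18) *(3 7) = (0 17 1 8 12 14 9 18)(3 7 13 11 5)(6 16) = [17, 8, 2, 7, 4, 3, 16, 13, 12, 18, 10, 5, 14, 11, 9, 15, 6, 1, 0]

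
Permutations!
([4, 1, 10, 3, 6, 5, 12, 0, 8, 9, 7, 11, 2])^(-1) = (0 7 10 2 12 6 4)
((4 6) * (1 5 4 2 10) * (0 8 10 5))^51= (0 1 10 8)(2 6 4 5)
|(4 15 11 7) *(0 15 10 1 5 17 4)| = 20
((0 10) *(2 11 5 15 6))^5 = (15)(0 10)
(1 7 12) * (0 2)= (0 2)(1 7 12)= [2, 7, 0, 3, 4, 5, 6, 12, 8, 9, 10, 11, 1]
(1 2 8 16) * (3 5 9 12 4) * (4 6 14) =(1 2 8 16)(3 5 9 12 6 14 4) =[0, 2, 8, 5, 3, 9, 14, 7, 16, 12, 10, 11, 6, 13, 4, 15, 1]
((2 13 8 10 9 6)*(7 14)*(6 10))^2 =((2 13 8 6)(7 14)(9 10))^2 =(14)(2 8)(6 13)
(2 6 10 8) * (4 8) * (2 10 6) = (4 8 10) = [0, 1, 2, 3, 8, 5, 6, 7, 10, 9, 4]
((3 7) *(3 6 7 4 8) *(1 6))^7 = (1 6 7)(3 4 8)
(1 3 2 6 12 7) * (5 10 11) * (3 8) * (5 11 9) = [0, 8, 6, 2, 4, 10, 12, 1, 3, 5, 9, 11, 7] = (1 8 3 2 6 12 7)(5 10 9)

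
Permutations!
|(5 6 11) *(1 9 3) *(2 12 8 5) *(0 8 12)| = 6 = |(12)(0 8 5 6 11 2)(1 9 3)|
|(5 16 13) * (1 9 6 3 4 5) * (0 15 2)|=24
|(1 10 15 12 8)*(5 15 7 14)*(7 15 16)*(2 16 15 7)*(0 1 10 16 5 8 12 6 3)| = 8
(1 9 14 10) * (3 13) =(1 9 14 10)(3 13) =[0, 9, 2, 13, 4, 5, 6, 7, 8, 14, 1, 11, 12, 3, 10]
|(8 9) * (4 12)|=|(4 12)(8 9)|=2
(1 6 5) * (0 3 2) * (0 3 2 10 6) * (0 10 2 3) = (0 3 2)(1 10 6 5) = [3, 10, 0, 2, 4, 1, 5, 7, 8, 9, 6]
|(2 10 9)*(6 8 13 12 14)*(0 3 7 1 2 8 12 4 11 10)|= 30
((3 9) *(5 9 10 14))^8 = ((3 10 14 5 9))^8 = (3 5 10 9 14)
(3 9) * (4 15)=[0, 1, 2, 9, 15, 5, 6, 7, 8, 3, 10, 11, 12, 13, 14, 4]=(3 9)(4 15)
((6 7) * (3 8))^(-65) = (3 8)(6 7)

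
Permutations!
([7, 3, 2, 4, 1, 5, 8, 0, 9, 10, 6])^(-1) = (0 7)(1 4 3)(6 10 9 8)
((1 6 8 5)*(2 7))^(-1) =((1 6 8 5)(2 7))^(-1) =(1 5 8 6)(2 7)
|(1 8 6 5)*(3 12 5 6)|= 5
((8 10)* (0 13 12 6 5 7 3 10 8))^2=((0 13 12 6 5 7 3 10))^2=(0 12 5 3)(6 7 10 13)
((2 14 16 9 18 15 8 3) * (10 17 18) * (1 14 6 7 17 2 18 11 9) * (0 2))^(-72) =(18)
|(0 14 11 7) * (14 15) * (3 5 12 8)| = |(0 15 14 11 7)(3 5 12 8)| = 20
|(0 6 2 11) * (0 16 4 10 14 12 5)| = 10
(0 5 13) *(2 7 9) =(0 5 13)(2 7 9) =[5, 1, 7, 3, 4, 13, 6, 9, 8, 2, 10, 11, 12, 0]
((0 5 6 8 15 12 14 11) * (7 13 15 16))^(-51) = (0 16 12 5 7 14 6 13 11 8 15)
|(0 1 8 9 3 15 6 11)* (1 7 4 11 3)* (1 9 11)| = |(0 7 4 1 8 11)(3 15 6)| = 6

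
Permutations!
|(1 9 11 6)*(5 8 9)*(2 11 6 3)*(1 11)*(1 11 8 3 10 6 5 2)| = |(1 2 11 10 6 8 9 5 3)| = 9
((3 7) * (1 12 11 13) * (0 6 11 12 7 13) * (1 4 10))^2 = ((0 6 11)(1 7 3 13 4 10))^2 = (0 11 6)(1 3 4)(7 13 10)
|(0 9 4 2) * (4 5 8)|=6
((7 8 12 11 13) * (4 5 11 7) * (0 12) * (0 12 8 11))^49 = ((0 8 12 7 11 13 4 5))^49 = (0 8 12 7 11 13 4 5)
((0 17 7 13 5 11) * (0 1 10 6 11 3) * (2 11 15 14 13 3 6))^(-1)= (0 3 7 17)(1 11 2 10)(5 13 14 15 6)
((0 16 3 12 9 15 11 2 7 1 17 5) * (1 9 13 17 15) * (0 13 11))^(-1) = ((0 16 3 12 11 2 7 9 1 15)(5 13 17))^(-1) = (0 15 1 9 7 2 11 12 3 16)(5 17 13)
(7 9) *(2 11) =(2 11)(7 9) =[0, 1, 11, 3, 4, 5, 6, 9, 8, 7, 10, 2]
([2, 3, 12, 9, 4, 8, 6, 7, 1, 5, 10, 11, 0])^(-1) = (0 12 2)(1 8 5 9 3)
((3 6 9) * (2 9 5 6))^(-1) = (2 3 9)(5 6)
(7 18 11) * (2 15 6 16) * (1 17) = (1 17)(2 15 6 16)(7 18 11) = [0, 17, 15, 3, 4, 5, 16, 18, 8, 9, 10, 7, 12, 13, 14, 6, 2, 1, 11]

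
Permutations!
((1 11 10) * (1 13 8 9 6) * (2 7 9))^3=(1 13 7)(2 6 10)(8 9 11)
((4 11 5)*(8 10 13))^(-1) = (4 5 11)(8 13 10)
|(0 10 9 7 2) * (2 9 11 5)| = 10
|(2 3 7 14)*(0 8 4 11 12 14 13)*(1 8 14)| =|(0 14 2 3 7 13)(1 8 4 11 12)| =30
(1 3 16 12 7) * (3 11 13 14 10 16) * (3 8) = (1 11 13 14 10 16 12 7)(3 8) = [0, 11, 2, 8, 4, 5, 6, 1, 3, 9, 16, 13, 7, 14, 10, 15, 12]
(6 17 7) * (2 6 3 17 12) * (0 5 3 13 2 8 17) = (0 5 3)(2 6 12 8 17 7 13) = [5, 1, 6, 0, 4, 3, 12, 13, 17, 9, 10, 11, 8, 2, 14, 15, 16, 7]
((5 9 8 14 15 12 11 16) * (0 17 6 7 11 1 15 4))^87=((0 17 6 7 11 16 5 9 8 14 4)(1 15 12))^87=(0 4 14 8 9 5 16 11 7 6 17)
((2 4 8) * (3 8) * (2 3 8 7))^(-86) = ((2 4 8 3 7))^(-86) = (2 7 3 8 4)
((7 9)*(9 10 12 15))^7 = (7 12 9 10 15)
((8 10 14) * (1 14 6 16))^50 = ((1 14 8 10 6 16))^50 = (1 8 6)(10 16 14)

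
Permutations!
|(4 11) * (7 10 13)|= |(4 11)(7 10 13)|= 6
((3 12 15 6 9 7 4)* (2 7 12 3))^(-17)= (2 7 4)(6 15 12 9)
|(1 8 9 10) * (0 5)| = 4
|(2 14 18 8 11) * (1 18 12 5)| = |(1 18 8 11 2 14 12 5)| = 8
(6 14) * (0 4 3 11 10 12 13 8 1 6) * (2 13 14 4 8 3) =(0 8 1 6 4 2 13 3 11 10 12 14) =[8, 6, 13, 11, 2, 5, 4, 7, 1, 9, 12, 10, 14, 3, 0]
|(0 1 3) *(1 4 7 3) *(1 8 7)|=6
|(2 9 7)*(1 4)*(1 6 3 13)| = |(1 4 6 3 13)(2 9 7)| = 15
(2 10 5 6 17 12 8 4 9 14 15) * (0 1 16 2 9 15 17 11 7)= (0 1 16 2 10 5 6 11 7)(4 15 9 14 17 12 8)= [1, 16, 10, 3, 15, 6, 11, 0, 4, 14, 5, 7, 8, 13, 17, 9, 2, 12]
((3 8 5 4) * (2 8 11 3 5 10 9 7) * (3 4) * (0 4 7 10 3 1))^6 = ((0 4 5 1)(2 8 3 11 7)(9 10))^6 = (0 5)(1 4)(2 8 3 11 7)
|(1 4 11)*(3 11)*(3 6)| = 5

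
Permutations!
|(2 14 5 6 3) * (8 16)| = 10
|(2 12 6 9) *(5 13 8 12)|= 7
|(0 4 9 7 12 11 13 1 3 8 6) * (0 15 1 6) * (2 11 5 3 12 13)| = |(0 4 9 7 13 6 15 1 12 5 3 8)(2 11)| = 12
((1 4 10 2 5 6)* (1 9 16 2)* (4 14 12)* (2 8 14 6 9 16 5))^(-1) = ((1 6 16 8 14 12 4 10)(5 9))^(-1) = (1 10 4 12 14 8 16 6)(5 9)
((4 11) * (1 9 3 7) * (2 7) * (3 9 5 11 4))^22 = (1 2 11)(3 5 7)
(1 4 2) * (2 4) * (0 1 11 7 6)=(0 1 2 11 7 6)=[1, 2, 11, 3, 4, 5, 0, 6, 8, 9, 10, 7]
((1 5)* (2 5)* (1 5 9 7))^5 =((1 2 9 7))^5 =(1 2 9 7)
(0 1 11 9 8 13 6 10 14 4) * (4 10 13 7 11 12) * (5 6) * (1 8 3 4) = (0 8 7 11 9 3 4)(1 12)(5 6 13)(10 14) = [8, 12, 2, 4, 0, 6, 13, 11, 7, 3, 14, 9, 1, 5, 10]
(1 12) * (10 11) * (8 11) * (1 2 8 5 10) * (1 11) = (1 12 2 8)(5 10) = [0, 12, 8, 3, 4, 10, 6, 7, 1, 9, 5, 11, 2]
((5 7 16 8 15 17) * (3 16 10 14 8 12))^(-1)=((3 16 12)(5 7 10 14 8 15 17))^(-1)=(3 12 16)(5 17 15 8 14 10 7)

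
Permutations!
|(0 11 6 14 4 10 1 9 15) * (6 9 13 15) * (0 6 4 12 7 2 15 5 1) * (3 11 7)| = 12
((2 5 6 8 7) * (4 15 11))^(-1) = ((2 5 6 8 7)(4 15 11))^(-1) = (2 7 8 6 5)(4 11 15)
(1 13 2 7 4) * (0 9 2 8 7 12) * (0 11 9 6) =[6, 13, 12, 3, 1, 5, 0, 4, 7, 2, 10, 9, 11, 8] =(0 6)(1 13 8 7 4)(2 12 11 9)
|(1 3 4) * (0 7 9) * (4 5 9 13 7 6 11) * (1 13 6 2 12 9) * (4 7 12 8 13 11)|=|(0 2 8 13 12 9)(1 3 5)(4 11 7 6)|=12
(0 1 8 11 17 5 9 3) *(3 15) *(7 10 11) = [1, 8, 2, 0, 4, 9, 6, 10, 7, 15, 11, 17, 12, 13, 14, 3, 16, 5] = (0 1 8 7 10 11 17 5 9 15 3)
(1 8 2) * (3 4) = [0, 8, 1, 4, 3, 5, 6, 7, 2] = (1 8 2)(3 4)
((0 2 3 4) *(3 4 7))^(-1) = ((0 2 4)(3 7))^(-1) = (0 4 2)(3 7)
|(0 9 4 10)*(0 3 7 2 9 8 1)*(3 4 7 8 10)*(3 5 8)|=|(0 10 4 5 8 1)(2 9 7)|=6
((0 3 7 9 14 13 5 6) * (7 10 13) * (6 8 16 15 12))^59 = (0 6 12 15 16 8 5 13 10 3)(7 14 9)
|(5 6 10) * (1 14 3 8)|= 12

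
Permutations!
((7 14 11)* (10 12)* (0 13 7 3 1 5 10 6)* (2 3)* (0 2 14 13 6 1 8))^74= (14)(0 8 3 2 6)(1 10)(5 12)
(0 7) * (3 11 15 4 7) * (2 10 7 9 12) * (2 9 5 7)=(0 3 11 15 4 5 7)(2 10)(9 12)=[3, 1, 10, 11, 5, 7, 6, 0, 8, 12, 2, 15, 9, 13, 14, 4]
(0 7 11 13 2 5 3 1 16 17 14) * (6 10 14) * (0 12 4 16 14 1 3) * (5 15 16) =(0 7 11 13 2 15 16 17 6 10 1 14 12 4 5) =[7, 14, 15, 3, 5, 0, 10, 11, 8, 9, 1, 13, 4, 2, 12, 16, 17, 6]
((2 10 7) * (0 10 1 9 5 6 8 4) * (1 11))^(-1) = (0 4 8 6 5 9 1 11 2 7 10)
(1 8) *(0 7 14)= [7, 8, 2, 3, 4, 5, 6, 14, 1, 9, 10, 11, 12, 13, 0]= (0 7 14)(1 8)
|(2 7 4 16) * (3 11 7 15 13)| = 8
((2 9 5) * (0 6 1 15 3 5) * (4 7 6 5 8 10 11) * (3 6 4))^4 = ((0 5 2 9)(1 15 6)(3 8 10 11)(4 7))^4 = (1 15 6)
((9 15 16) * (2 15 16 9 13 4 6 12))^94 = (2 6 13 9)(4 16 15 12)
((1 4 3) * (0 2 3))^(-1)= ((0 2 3 1 4))^(-1)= (0 4 1 3 2)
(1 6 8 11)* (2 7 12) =(1 6 8 11)(2 7 12) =[0, 6, 7, 3, 4, 5, 8, 12, 11, 9, 10, 1, 2]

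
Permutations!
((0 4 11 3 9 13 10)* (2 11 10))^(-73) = (0 10 4)(2 3 13 11 9) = ((0 4 10)(2 11 3 9 13))^(-73)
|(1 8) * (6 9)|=2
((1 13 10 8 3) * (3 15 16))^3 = (1 8 3 10 16 13 15) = ((1 13 10 8 15 16 3))^3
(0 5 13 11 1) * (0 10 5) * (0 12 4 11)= (0 12 4 11 1 10 5 13)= [12, 10, 2, 3, 11, 13, 6, 7, 8, 9, 5, 1, 4, 0]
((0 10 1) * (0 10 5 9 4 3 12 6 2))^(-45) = ((0 5 9 4 3 12 6 2)(1 10))^(-45) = (0 4 6 5 3 2 9 12)(1 10)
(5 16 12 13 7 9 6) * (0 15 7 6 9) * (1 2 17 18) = (0 15 7)(1 2 17 18)(5 16 12 13 6) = [15, 2, 17, 3, 4, 16, 5, 0, 8, 9, 10, 11, 13, 6, 14, 7, 12, 18, 1]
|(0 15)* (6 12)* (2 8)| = 2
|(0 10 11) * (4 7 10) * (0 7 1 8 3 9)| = |(0 4 1 8 3 9)(7 10 11)| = 6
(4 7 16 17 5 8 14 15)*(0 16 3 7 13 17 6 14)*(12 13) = [16, 1, 2, 7, 12, 8, 14, 3, 0, 9, 10, 11, 13, 17, 15, 4, 6, 5] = (0 16 6 14 15 4 12 13 17 5 8)(3 7)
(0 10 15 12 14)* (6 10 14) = (0 14)(6 10 15 12) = [14, 1, 2, 3, 4, 5, 10, 7, 8, 9, 15, 11, 6, 13, 0, 12]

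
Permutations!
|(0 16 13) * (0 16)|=2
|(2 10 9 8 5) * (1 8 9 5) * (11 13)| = |(1 8)(2 10 5)(11 13)| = 6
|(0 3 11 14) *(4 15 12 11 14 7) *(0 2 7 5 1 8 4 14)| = 42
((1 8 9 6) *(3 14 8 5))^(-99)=((1 5 3 14 8 9 6))^(-99)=(1 6 9 8 14 3 5)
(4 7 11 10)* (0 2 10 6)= (0 2 10 4 7 11 6)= [2, 1, 10, 3, 7, 5, 0, 11, 8, 9, 4, 6]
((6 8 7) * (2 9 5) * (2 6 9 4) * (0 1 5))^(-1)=(0 9 7 8 6 5 1)(2 4)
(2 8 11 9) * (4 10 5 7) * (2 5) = (2 8 11 9 5 7 4 10) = [0, 1, 8, 3, 10, 7, 6, 4, 11, 5, 2, 9]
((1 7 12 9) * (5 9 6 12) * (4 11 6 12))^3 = ((12)(1 7 5 9)(4 11 6))^3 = (12)(1 9 5 7)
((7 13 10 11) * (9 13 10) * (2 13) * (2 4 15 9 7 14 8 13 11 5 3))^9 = (15)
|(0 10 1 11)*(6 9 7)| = |(0 10 1 11)(6 9 7)| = 12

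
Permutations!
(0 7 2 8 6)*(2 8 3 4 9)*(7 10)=[10, 1, 3, 4, 9, 5, 0, 8, 6, 2, 7]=(0 10 7 8 6)(2 3 4 9)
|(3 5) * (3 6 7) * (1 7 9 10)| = |(1 7 3 5 6 9 10)| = 7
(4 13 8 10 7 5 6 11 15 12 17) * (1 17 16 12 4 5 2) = (1 17 5 6 11 15 4 13 8 10 7 2)(12 16) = [0, 17, 1, 3, 13, 6, 11, 2, 10, 9, 7, 15, 16, 8, 14, 4, 12, 5]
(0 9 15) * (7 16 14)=(0 9 15)(7 16 14)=[9, 1, 2, 3, 4, 5, 6, 16, 8, 15, 10, 11, 12, 13, 7, 0, 14]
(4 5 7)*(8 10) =[0, 1, 2, 3, 5, 7, 6, 4, 10, 9, 8] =(4 5 7)(8 10)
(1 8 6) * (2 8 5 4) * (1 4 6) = (1 5 6 4 2 8) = [0, 5, 8, 3, 2, 6, 4, 7, 1]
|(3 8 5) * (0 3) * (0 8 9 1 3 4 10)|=|(0 4 10)(1 3 9)(5 8)|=6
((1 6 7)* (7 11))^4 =(11)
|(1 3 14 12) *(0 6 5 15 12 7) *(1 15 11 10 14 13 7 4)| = 22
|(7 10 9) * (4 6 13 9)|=6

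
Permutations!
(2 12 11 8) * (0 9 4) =(0 9 4)(2 12 11 8) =[9, 1, 12, 3, 0, 5, 6, 7, 2, 4, 10, 8, 11]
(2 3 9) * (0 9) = (0 9 2 3) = [9, 1, 3, 0, 4, 5, 6, 7, 8, 2]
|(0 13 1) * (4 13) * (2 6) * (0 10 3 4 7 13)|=|(0 7 13 1 10 3 4)(2 6)|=14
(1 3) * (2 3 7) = [0, 7, 3, 1, 4, 5, 6, 2] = (1 7 2 3)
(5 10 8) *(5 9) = (5 10 8 9) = [0, 1, 2, 3, 4, 10, 6, 7, 9, 5, 8]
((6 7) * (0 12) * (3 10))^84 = (12)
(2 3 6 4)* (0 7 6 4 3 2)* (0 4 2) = (0 7 6 3 2) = [7, 1, 0, 2, 4, 5, 3, 6]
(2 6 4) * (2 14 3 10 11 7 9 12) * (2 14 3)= [0, 1, 6, 10, 3, 5, 4, 9, 8, 12, 11, 7, 14, 13, 2]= (2 6 4 3 10 11 7 9 12 14)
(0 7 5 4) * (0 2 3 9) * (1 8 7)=(0 1 8 7 5 4 2 3 9)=[1, 8, 3, 9, 2, 4, 6, 5, 7, 0]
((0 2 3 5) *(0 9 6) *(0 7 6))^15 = (9)(6 7)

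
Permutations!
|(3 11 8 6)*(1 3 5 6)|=4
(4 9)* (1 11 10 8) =[0, 11, 2, 3, 9, 5, 6, 7, 1, 4, 8, 10] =(1 11 10 8)(4 9)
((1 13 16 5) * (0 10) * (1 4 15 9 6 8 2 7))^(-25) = (0 10)(1 8 15 16 7 6 4 13 2 9 5)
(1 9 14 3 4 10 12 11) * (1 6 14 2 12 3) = (1 9 2 12 11 6 14)(3 4 10) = [0, 9, 12, 4, 10, 5, 14, 7, 8, 2, 3, 6, 11, 13, 1]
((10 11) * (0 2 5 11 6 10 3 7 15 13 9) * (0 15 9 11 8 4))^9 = (0 4 8 5 2)(3 15)(6 10)(7 13)(9 11)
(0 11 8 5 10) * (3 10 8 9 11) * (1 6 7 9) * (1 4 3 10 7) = (0 10)(1 6)(3 7 9 11 4)(5 8) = [10, 6, 2, 7, 3, 8, 1, 9, 5, 11, 0, 4]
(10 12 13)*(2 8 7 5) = (2 8 7 5)(10 12 13) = [0, 1, 8, 3, 4, 2, 6, 5, 7, 9, 12, 11, 13, 10]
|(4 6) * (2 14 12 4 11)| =|(2 14 12 4 6 11)| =6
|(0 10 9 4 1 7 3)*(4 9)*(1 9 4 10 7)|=6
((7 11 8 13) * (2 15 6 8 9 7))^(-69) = (2 15 6 8 13)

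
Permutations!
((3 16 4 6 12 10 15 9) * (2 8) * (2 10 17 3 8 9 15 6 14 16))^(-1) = (2 3 17 12 6 10 8 9)(4 16 14)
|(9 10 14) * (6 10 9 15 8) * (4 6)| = 6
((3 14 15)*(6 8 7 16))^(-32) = (16)(3 14 15)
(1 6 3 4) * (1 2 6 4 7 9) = [0, 4, 6, 7, 2, 5, 3, 9, 8, 1] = (1 4 2 6 3 7 9)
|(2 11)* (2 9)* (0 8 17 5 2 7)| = 8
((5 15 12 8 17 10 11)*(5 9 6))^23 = (5 10 15 11 12 9 8 6 17)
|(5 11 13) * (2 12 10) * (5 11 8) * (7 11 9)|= 12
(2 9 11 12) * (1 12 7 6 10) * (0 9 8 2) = (0 9 11 7 6 10 1 12)(2 8) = [9, 12, 8, 3, 4, 5, 10, 6, 2, 11, 1, 7, 0]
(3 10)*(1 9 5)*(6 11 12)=[0, 9, 2, 10, 4, 1, 11, 7, 8, 5, 3, 12, 6]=(1 9 5)(3 10)(6 11 12)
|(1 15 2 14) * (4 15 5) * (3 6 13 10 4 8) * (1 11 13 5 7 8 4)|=|(1 7 8 3 6 5 4 15 2 14 11 13 10)|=13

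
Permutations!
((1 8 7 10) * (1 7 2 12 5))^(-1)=(1 5 12 2 8)(7 10)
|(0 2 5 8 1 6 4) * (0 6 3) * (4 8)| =8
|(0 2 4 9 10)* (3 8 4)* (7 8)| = 8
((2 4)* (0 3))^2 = (4)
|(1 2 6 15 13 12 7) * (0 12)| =|(0 12 7 1 2 6 15 13)| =8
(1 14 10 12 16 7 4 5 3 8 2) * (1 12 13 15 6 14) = (2 12 16 7 4 5 3 8)(6 14 10 13 15) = [0, 1, 12, 8, 5, 3, 14, 4, 2, 9, 13, 11, 16, 15, 10, 6, 7]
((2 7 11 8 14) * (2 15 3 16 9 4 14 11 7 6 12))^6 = (16)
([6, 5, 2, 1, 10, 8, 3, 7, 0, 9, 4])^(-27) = (0 1)(3 8)(4 10)(5 6)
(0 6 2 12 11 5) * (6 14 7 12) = (0 14 7 12 11 5)(2 6) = [14, 1, 6, 3, 4, 0, 2, 12, 8, 9, 10, 5, 11, 13, 7]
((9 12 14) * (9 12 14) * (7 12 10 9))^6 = (14)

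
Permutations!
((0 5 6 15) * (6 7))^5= (15)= ((0 5 7 6 15))^5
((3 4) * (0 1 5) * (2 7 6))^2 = (0 5 1)(2 6 7)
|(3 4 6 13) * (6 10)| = 5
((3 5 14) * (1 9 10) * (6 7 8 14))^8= (1 10 9)(3 6 8)(5 7 14)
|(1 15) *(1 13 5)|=4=|(1 15 13 5)|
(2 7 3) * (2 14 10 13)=(2 7 3 14 10 13)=[0, 1, 7, 14, 4, 5, 6, 3, 8, 9, 13, 11, 12, 2, 10]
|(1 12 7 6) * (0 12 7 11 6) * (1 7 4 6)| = 7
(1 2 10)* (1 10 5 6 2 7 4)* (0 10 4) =(0 10 4 1 7)(2 5 6) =[10, 7, 5, 3, 1, 6, 2, 0, 8, 9, 4]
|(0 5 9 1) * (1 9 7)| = 4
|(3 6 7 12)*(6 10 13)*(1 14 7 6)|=7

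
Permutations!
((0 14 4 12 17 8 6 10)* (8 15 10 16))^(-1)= (0 10 15 17 12 4 14)(6 8 16)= ((0 14 4 12 17 15 10)(6 16 8))^(-1)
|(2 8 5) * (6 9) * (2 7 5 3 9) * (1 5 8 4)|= 9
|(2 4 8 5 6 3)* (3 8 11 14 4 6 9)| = 6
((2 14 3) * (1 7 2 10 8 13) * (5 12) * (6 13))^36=((1 7 2 14 3 10 8 6 13)(5 12))^36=(14)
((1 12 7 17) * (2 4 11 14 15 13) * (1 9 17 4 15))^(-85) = ((1 12 7 4 11 14)(2 15 13)(9 17))^(-85) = (1 14 11 4 7 12)(2 13 15)(9 17)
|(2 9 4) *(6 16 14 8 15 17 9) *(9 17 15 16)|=|(17)(2 6 9 4)(8 16 14)|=12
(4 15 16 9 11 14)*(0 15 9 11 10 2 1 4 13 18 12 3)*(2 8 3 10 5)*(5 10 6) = (0 15 16 11 14 13 18 12 6 5 2 1 4 9 10 8 3) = [15, 4, 1, 0, 9, 2, 5, 7, 3, 10, 8, 14, 6, 18, 13, 16, 11, 17, 12]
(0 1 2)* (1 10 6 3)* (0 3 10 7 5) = [7, 2, 3, 1, 4, 0, 10, 5, 8, 9, 6] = (0 7 5)(1 2 3)(6 10)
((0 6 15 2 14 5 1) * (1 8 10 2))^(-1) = ((0 6 15 1)(2 14 5 8 10))^(-1) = (0 1 15 6)(2 10 8 5 14)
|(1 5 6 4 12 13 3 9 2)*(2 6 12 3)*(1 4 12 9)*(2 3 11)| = |(1 5 9 6 12 13 3)(2 4 11)| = 21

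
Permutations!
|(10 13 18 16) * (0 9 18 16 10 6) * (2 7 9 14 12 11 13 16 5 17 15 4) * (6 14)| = 14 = |(0 6)(2 7 9 18 10 16 14 12 11 13 5 17 15 4)|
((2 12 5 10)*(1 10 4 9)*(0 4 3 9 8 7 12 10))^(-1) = (0 1 9 3 5 12 7 8 4)(2 10)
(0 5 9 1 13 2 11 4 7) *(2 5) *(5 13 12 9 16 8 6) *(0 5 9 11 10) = (0 2 10)(1 12 11 4 7 5 16 8 6 9) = [2, 12, 10, 3, 7, 16, 9, 5, 6, 1, 0, 4, 11, 13, 14, 15, 8]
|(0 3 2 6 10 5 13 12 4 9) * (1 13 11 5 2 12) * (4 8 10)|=|(0 3 12 8 10 2 6 4 9)(1 13)(5 11)|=18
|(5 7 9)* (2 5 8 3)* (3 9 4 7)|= |(2 5 3)(4 7)(8 9)|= 6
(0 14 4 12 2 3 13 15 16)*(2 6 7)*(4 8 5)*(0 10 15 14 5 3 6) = (0 5 4 12)(2 6 7)(3 13 14 8)(10 15 16) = [5, 1, 6, 13, 12, 4, 7, 2, 3, 9, 15, 11, 0, 14, 8, 16, 10]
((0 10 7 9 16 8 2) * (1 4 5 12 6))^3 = (0 9 2 7 8 10 16)(1 12 4 6 5)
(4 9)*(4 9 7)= (9)(4 7)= [0, 1, 2, 3, 7, 5, 6, 4, 8, 9]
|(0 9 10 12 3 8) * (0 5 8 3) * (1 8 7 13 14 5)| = 4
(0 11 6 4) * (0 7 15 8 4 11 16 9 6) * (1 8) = [16, 8, 2, 3, 7, 5, 11, 15, 4, 6, 10, 0, 12, 13, 14, 1, 9] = (0 16 9 6 11)(1 8 4 7 15)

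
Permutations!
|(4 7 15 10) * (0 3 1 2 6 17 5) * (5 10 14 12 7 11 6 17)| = 20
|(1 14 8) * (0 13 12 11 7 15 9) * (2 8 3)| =35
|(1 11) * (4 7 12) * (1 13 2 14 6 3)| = 21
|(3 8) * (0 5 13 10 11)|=10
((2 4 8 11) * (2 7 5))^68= (2 8 7)(4 11 5)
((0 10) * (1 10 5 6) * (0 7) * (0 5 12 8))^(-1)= ((0 12 8)(1 10 7 5 6))^(-1)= (0 8 12)(1 6 5 7 10)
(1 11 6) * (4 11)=(1 4 11 6)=[0, 4, 2, 3, 11, 5, 1, 7, 8, 9, 10, 6]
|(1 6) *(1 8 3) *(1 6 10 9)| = 3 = |(1 10 9)(3 6 8)|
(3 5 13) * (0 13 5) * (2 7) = (0 13 3)(2 7) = [13, 1, 7, 0, 4, 5, 6, 2, 8, 9, 10, 11, 12, 3]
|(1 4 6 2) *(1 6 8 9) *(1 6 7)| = 7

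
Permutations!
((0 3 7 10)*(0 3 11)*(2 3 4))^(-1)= (0 11)(2 4 10 7 3)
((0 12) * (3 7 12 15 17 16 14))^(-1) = ((0 15 17 16 14 3 7 12))^(-1) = (0 12 7 3 14 16 17 15)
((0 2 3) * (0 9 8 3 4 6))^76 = (3 9 8)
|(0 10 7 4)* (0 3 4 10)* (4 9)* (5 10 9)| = 6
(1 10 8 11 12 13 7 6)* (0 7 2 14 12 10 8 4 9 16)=(0 7 6 1 8 11 10 4 9 16)(2 14 12 13)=[7, 8, 14, 3, 9, 5, 1, 6, 11, 16, 4, 10, 13, 2, 12, 15, 0]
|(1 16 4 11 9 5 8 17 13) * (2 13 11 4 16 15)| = |(1 15 2 13)(5 8 17 11 9)| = 20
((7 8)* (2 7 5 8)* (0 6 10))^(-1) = ((0 6 10)(2 7)(5 8))^(-1) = (0 10 6)(2 7)(5 8)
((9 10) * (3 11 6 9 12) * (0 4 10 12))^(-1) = ((0 4 10)(3 11 6 9 12))^(-1) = (0 10 4)(3 12 9 6 11)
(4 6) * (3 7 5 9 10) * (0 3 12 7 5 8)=(0 3 5 9 10 12 7 8)(4 6)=[3, 1, 2, 5, 6, 9, 4, 8, 0, 10, 12, 11, 7]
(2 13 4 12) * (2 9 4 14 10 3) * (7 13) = (2 7 13 14 10 3)(4 12 9) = [0, 1, 7, 2, 12, 5, 6, 13, 8, 4, 3, 11, 9, 14, 10]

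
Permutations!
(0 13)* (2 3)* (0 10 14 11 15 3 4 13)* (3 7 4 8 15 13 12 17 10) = (2 8 15 7 4 12 17 10 14 11 13 3) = [0, 1, 8, 2, 12, 5, 6, 4, 15, 9, 14, 13, 17, 3, 11, 7, 16, 10]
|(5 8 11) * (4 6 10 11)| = 6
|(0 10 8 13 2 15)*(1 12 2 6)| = 9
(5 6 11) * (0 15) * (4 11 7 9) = [15, 1, 2, 3, 11, 6, 7, 9, 8, 4, 10, 5, 12, 13, 14, 0] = (0 15)(4 11 5 6 7 9)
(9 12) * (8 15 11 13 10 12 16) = (8 15 11 13 10 12 9 16) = [0, 1, 2, 3, 4, 5, 6, 7, 15, 16, 12, 13, 9, 10, 14, 11, 8]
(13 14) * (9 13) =(9 13 14) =[0, 1, 2, 3, 4, 5, 6, 7, 8, 13, 10, 11, 12, 14, 9]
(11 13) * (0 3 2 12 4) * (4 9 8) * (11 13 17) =(0 3 2 12 9 8 4)(11 17) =[3, 1, 12, 2, 0, 5, 6, 7, 4, 8, 10, 17, 9, 13, 14, 15, 16, 11]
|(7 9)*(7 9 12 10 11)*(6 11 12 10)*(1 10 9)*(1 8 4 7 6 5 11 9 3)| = 11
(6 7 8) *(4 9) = (4 9)(6 7 8) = [0, 1, 2, 3, 9, 5, 7, 8, 6, 4]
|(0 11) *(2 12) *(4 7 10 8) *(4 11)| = 6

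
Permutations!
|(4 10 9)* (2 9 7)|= |(2 9 4 10 7)|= 5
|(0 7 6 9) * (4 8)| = 4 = |(0 7 6 9)(4 8)|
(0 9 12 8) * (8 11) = (0 9 12 11 8) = [9, 1, 2, 3, 4, 5, 6, 7, 0, 12, 10, 8, 11]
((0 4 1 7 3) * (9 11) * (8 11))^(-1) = (0 3 7 1 4)(8 9 11)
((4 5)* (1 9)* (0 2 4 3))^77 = (0 4 3 2 5)(1 9)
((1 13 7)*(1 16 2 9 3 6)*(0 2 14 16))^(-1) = ((0 2 9 3 6 1 13 7)(14 16))^(-1) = (0 7 13 1 6 3 9 2)(14 16)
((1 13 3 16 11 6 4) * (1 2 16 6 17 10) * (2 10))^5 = ((1 13 3 6 4 10)(2 16 11 17))^5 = (1 10 4 6 3 13)(2 16 11 17)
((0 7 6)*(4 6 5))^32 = (0 5 6 7 4)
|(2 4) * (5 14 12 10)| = 4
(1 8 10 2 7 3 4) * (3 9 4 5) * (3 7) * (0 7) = (0 7 9 4 1 8 10 2 3 5) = [7, 8, 3, 5, 1, 0, 6, 9, 10, 4, 2]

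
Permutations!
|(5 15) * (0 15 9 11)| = 5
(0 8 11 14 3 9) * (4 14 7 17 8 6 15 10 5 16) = (0 6 15 10 5 16 4 14 3 9)(7 17 8 11) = [6, 1, 2, 9, 14, 16, 15, 17, 11, 0, 5, 7, 12, 13, 3, 10, 4, 8]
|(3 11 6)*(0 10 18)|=|(0 10 18)(3 11 6)|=3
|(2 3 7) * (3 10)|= 4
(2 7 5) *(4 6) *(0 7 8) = (0 7 5 2 8)(4 6) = [7, 1, 8, 3, 6, 2, 4, 5, 0]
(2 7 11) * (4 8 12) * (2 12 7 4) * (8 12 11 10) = (2 4 12)(7 10 8) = [0, 1, 4, 3, 12, 5, 6, 10, 7, 9, 8, 11, 2]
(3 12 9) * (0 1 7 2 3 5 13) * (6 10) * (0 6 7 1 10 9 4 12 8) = (0 10 7 2 3 8)(4 12)(5 13 6 9) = [10, 1, 3, 8, 12, 13, 9, 2, 0, 5, 7, 11, 4, 6]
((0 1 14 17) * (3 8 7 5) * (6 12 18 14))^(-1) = (0 17 14 18 12 6 1)(3 5 7 8)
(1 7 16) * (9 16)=[0, 7, 2, 3, 4, 5, 6, 9, 8, 16, 10, 11, 12, 13, 14, 15, 1]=(1 7 9 16)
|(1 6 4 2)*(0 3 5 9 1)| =|(0 3 5 9 1 6 4 2)| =8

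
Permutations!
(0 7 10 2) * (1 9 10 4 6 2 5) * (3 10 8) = (0 7 4 6 2)(1 9 8 3 10 5) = [7, 9, 0, 10, 6, 1, 2, 4, 3, 8, 5]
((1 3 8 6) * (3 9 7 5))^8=(1 9 7 5 3 8 6)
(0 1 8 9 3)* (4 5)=(0 1 8 9 3)(4 5)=[1, 8, 2, 0, 5, 4, 6, 7, 9, 3]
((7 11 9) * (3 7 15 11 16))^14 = (3 16 7)(9 11 15)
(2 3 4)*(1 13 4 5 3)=(1 13 4 2)(3 5)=[0, 13, 1, 5, 2, 3, 6, 7, 8, 9, 10, 11, 12, 4]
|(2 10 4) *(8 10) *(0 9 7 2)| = 7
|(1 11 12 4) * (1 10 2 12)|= 4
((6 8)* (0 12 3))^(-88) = (0 3 12)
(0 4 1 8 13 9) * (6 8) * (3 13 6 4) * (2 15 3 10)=[10, 4, 15, 13, 1, 5, 8, 7, 6, 0, 2, 11, 12, 9, 14, 3]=(0 10 2 15 3 13 9)(1 4)(6 8)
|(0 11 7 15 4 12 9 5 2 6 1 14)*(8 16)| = 12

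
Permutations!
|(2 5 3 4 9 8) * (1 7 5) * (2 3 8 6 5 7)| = 6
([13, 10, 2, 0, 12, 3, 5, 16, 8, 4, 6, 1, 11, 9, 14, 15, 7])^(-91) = [6, 4, 2, 10, 0, 1, 11, 16, 8, 3, 12, 9, 13, 5, 14, 15, 7]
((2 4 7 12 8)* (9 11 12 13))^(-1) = (2 8 12 11 9 13 7 4)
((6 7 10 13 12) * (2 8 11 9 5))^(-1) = (2 5 9 11 8)(6 12 13 10 7)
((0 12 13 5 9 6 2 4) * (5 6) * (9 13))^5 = ((0 12 9 5 13 6 2 4))^5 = (0 6 9 4 13 12 2 5)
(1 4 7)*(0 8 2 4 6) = (0 8 2 4 7 1 6) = [8, 6, 4, 3, 7, 5, 0, 1, 2]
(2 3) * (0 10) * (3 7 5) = (0 10)(2 7 5 3) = [10, 1, 7, 2, 4, 3, 6, 5, 8, 9, 0]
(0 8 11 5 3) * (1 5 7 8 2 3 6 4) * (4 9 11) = (0 2 3)(1 5 6 9 11 7 8 4) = [2, 5, 3, 0, 1, 6, 9, 8, 4, 11, 10, 7]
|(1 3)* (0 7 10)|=|(0 7 10)(1 3)|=6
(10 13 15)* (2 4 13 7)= [0, 1, 4, 3, 13, 5, 6, 2, 8, 9, 7, 11, 12, 15, 14, 10]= (2 4 13 15 10 7)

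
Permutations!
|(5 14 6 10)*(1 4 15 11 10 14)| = 6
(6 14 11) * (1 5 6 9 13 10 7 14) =(1 5 6)(7 14 11 9 13 10) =[0, 5, 2, 3, 4, 6, 1, 14, 8, 13, 7, 9, 12, 10, 11]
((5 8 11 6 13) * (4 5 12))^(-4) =((4 5 8 11 6 13 12))^(-4) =(4 11 12 8 13 5 6)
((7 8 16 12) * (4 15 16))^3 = (4 12)(7 15)(8 16)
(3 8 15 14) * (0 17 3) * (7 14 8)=(0 17 3 7 14)(8 15)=[17, 1, 2, 7, 4, 5, 6, 14, 15, 9, 10, 11, 12, 13, 0, 8, 16, 3]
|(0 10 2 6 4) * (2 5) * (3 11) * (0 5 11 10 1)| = 12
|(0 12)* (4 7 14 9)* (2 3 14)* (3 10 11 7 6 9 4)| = 20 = |(0 12)(2 10 11 7)(3 14 4 6 9)|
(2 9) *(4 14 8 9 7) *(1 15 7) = [0, 15, 1, 3, 14, 5, 6, 4, 9, 2, 10, 11, 12, 13, 8, 7] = (1 15 7 4 14 8 9 2)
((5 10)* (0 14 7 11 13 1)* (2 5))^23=((0 14 7 11 13 1)(2 5 10))^23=(0 1 13 11 7 14)(2 10 5)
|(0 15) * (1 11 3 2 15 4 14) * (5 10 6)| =24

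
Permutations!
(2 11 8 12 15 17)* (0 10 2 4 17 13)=(0 10 2 11 8 12 15 13)(4 17)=[10, 1, 11, 3, 17, 5, 6, 7, 12, 9, 2, 8, 15, 0, 14, 13, 16, 4]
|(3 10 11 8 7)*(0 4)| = |(0 4)(3 10 11 8 7)| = 10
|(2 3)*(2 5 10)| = |(2 3 5 10)| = 4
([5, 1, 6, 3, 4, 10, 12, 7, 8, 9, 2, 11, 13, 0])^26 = [12, 1, 5, 3, 4, 13, 10, 7, 8, 9, 0, 11, 2, 6]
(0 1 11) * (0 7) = [1, 11, 2, 3, 4, 5, 6, 0, 8, 9, 10, 7] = (0 1 11 7)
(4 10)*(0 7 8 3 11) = (0 7 8 3 11)(4 10) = [7, 1, 2, 11, 10, 5, 6, 8, 3, 9, 4, 0]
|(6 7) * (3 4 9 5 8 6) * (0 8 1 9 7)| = 3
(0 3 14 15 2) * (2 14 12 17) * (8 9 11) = (0 3 12 17 2)(8 9 11)(14 15) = [3, 1, 0, 12, 4, 5, 6, 7, 9, 11, 10, 8, 17, 13, 15, 14, 16, 2]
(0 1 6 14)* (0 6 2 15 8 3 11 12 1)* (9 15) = (1 2 9 15 8 3 11 12)(6 14) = [0, 2, 9, 11, 4, 5, 14, 7, 3, 15, 10, 12, 1, 13, 6, 8]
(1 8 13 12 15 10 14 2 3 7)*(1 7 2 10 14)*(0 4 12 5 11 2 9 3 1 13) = (0 4 12 15 14 10 13 5 11 2 1 8)(3 9) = [4, 8, 1, 9, 12, 11, 6, 7, 0, 3, 13, 2, 15, 5, 10, 14]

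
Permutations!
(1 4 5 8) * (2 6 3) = [0, 4, 6, 2, 5, 8, 3, 7, 1] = (1 4 5 8)(2 6 3)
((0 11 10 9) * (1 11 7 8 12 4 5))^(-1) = ((0 7 8 12 4 5 1 11 10 9))^(-1) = (0 9 10 11 1 5 4 12 8 7)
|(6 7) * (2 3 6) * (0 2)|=5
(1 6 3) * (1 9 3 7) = (1 6 7)(3 9) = [0, 6, 2, 9, 4, 5, 7, 1, 8, 3]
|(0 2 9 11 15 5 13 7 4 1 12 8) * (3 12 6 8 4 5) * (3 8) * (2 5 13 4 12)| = |(0 5 4 1 6 3 2 9 11 15 8)(7 13)| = 22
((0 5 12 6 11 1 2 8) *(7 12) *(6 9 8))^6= (12)(1 6)(2 11)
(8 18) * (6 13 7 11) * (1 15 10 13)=[0, 15, 2, 3, 4, 5, 1, 11, 18, 9, 13, 6, 12, 7, 14, 10, 16, 17, 8]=(1 15 10 13 7 11 6)(8 18)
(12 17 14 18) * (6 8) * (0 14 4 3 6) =(0 14 18 12 17 4 3 6 8) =[14, 1, 2, 6, 3, 5, 8, 7, 0, 9, 10, 11, 17, 13, 18, 15, 16, 4, 12]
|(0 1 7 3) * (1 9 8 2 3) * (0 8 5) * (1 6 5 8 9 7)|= |(0 7 6 5)(2 3 9 8)|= 4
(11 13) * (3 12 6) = (3 12 6)(11 13) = [0, 1, 2, 12, 4, 5, 3, 7, 8, 9, 10, 13, 6, 11]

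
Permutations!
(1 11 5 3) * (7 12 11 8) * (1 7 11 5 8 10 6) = [0, 10, 2, 7, 4, 3, 1, 12, 11, 9, 6, 8, 5] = (1 10 6)(3 7 12 5)(8 11)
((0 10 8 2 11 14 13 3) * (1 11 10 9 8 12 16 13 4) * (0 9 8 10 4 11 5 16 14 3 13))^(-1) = (0 16 5 1 4 2 8)(3 11 14 12 10 9) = ((0 8 2 4 1 5 16)(3 9 10 12 14 11))^(-1)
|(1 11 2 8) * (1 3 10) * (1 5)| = |(1 11 2 8 3 10 5)| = 7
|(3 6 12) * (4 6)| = 4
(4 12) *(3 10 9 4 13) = (3 10 9 4 12 13) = [0, 1, 2, 10, 12, 5, 6, 7, 8, 4, 9, 11, 13, 3]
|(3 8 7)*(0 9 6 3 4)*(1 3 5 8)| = 14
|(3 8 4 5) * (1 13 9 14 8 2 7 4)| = |(1 13 9 14 8)(2 7 4 5 3)| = 5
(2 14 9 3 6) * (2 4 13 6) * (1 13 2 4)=[0, 13, 14, 4, 2, 5, 1, 7, 8, 3, 10, 11, 12, 6, 9]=(1 13 6)(2 14 9 3 4)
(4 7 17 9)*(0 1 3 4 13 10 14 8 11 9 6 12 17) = [1, 3, 2, 4, 7, 5, 12, 0, 11, 13, 14, 9, 17, 10, 8, 15, 16, 6] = (0 1 3 4 7)(6 12 17)(8 11 9 13 10 14)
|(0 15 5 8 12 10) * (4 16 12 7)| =|(0 15 5 8 7 4 16 12 10)| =9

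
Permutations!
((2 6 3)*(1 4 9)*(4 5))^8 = (9)(2 3 6)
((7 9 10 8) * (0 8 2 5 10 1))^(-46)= ((0 8 7 9 1)(2 5 10))^(-46)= (0 1 9 7 8)(2 10 5)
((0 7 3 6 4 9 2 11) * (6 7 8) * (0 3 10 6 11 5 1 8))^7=((1 8 11 3 7 10 6 4 9 2 5))^7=(1 4 3 5 6 11 2 10 8 9 7)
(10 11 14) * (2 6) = (2 6)(10 11 14) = [0, 1, 6, 3, 4, 5, 2, 7, 8, 9, 11, 14, 12, 13, 10]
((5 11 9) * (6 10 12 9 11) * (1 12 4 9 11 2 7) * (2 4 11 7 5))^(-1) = (1 7 12)(2 9 4 11 10 6 5)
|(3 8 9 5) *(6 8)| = 5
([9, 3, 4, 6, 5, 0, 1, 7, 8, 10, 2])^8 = (0 10 4)(1 6 3)(2 5 9)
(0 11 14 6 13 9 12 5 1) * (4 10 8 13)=(0 11 14 6 4 10 8 13 9 12 5 1)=[11, 0, 2, 3, 10, 1, 4, 7, 13, 12, 8, 14, 5, 9, 6]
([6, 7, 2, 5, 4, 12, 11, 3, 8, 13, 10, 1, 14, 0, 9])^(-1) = (0 13 9 14 12 5 3 7 1 11 6)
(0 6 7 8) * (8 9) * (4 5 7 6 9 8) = [9, 1, 2, 3, 5, 7, 6, 8, 0, 4] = (0 9 4 5 7 8)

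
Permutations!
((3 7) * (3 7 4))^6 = ((7)(3 4))^6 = (7)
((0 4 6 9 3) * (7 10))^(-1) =((0 4 6 9 3)(7 10))^(-1) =(0 3 9 6 4)(7 10)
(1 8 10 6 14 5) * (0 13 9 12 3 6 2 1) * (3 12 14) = [13, 8, 1, 6, 4, 0, 3, 7, 10, 14, 2, 11, 12, 9, 5] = (0 13 9 14 5)(1 8 10 2)(3 6)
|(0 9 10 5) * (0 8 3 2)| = 7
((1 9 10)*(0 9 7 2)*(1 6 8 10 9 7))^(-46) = (0 2 7)(6 10 8)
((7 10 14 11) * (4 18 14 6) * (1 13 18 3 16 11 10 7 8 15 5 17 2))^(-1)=(1 2 17 5 15 8 11 16 3 4 6 10 14 18 13)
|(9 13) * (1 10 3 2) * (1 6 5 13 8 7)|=10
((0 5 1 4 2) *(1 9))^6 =((0 5 9 1 4 2))^6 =(9)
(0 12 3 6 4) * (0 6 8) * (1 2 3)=(0 12 1 2 3 8)(4 6)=[12, 2, 3, 8, 6, 5, 4, 7, 0, 9, 10, 11, 1]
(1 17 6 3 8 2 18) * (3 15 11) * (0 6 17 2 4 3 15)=(0 6)(1 2 18)(3 8 4)(11 15)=[6, 2, 18, 8, 3, 5, 0, 7, 4, 9, 10, 15, 12, 13, 14, 11, 16, 17, 1]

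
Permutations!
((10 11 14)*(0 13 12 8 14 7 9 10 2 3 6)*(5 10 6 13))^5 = (0 9 11 5 6 7 10)(2 14 8 12 13 3)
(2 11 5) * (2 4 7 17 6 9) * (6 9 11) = (2 6 11 5 4 7 17 9) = [0, 1, 6, 3, 7, 4, 11, 17, 8, 2, 10, 5, 12, 13, 14, 15, 16, 9]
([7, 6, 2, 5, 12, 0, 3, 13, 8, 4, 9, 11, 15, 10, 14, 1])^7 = (0 15 13 6 9 5 12 7 1 10 3 4)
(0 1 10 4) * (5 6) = (0 1 10 4)(5 6) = [1, 10, 2, 3, 0, 6, 5, 7, 8, 9, 4]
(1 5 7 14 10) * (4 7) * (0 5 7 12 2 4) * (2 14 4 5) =(0 2 5)(1 7 4 12 14 10) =[2, 7, 5, 3, 12, 0, 6, 4, 8, 9, 1, 11, 14, 13, 10]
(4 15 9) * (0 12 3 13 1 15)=(0 12 3 13 1 15 9 4)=[12, 15, 2, 13, 0, 5, 6, 7, 8, 4, 10, 11, 3, 1, 14, 9]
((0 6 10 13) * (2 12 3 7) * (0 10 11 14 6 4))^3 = ((0 4)(2 12 3 7)(6 11 14)(10 13))^3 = (14)(0 4)(2 7 3 12)(10 13)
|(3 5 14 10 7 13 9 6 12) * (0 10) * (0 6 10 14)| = 12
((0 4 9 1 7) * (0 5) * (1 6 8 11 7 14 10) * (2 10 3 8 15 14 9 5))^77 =(15)(0 5 4)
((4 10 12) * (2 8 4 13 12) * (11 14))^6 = ((2 8 4 10)(11 14)(12 13))^6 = (14)(2 4)(8 10)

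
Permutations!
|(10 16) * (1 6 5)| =|(1 6 5)(10 16)| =6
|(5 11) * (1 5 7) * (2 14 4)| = 12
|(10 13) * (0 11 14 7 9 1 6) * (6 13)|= |(0 11 14 7 9 1 13 10 6)|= 9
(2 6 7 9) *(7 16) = (2 6 16 7 9) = [0, 1, 6, 3, 4, 5, 16, 9, 8, 2, 10, 11, 12, 13, 14, 15, 7]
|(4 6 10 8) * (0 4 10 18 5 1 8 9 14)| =10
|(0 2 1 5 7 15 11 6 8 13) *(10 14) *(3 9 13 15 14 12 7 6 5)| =60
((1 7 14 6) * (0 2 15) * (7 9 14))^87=((0 2 15)(1 9 14 6))^87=(15)(1 6 14 9)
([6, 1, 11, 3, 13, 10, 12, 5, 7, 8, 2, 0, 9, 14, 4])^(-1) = [11, 1, 10, 3, 14, 7, 0, 8, 9, 12, 5, 2, 6, 4, 13]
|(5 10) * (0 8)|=|(0 8)(5 10)|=2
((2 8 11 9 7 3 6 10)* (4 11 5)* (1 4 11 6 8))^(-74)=((1 4 6 10 2)(3 8 5 11 9 7))^(-74)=(1 4 6 10 2)(3 9 5)(7 11 8)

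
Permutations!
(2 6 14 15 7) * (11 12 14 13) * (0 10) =(0 10)(2 6 13 11 12 14 15 7) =[10, 1, 6, 3, 4, 5, 13, 2, 8, 9, 0, 12, 14, 11, 15, 7]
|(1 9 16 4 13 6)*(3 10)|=|(1 9 16 4 13 6)(3 10)|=6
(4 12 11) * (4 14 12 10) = (4 10)(11 14 12) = [0, 1, 2, 3, 10, 5, 6, 7, 8, 9, 4, 14, 11, 13, 12]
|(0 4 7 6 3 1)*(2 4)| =7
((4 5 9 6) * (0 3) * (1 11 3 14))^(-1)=((0 14 1 11 3)(4 5 9 6))^(-1)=(0 3 11 1 14)(4 6 9 5)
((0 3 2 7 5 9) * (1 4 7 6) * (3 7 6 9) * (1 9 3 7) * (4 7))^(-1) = (0 9 6 4 5 7 1)(2 3) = ((0 1 7 5 4 6 9)(2 3))^(-1)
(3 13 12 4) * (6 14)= [0, 1, 2, 13, 3, 5, 14, 7, 8, 9, 10, 11, 4, 12, 6]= (3 13 12 4)(6 14)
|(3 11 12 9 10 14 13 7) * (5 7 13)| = |(3 11 12 9 10 14 5 7)| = 8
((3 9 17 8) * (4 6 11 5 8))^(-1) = (3 8 5 11 6 4 17 9)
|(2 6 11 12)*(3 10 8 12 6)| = |(2 3 10 8 12)(6 11)| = 10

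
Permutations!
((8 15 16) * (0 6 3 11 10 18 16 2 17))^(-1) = (0 17 2 15 8 16 18 10 11 3 6)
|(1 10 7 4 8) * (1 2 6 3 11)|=|(1 10 7 4 8 2 6 3 11)|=9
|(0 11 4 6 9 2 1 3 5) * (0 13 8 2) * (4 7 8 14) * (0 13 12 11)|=|(1 3 5 12 11 7 8 2)(4 6 9 13 14)|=40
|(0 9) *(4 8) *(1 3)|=2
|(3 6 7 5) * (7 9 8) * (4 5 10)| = 8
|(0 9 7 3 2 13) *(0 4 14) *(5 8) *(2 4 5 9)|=|(0 2 13 5 8 9 7 3 4 14)|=10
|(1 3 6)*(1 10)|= |(1 3 6 10)|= 4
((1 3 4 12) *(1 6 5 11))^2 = ((1 3 4 12 6 5 11))^2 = (1 4 6 11 3 12 5)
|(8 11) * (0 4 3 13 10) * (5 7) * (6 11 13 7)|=|(0 4 3 7 5 6 11 8 13 10)|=10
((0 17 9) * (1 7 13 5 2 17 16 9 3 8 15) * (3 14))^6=(1 14 13 8 2)(3 5 15 17 7)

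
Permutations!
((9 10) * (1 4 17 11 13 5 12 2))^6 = (1 12 13 17)(2 5 11 4)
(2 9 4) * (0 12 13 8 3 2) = (0 12 13 8 3 2 9 4) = [12, 1, 9, 2, 0, 5, 6, 7, 3, 4, 10, 11, 13, 8]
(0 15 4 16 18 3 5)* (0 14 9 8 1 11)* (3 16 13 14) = (0 15 4 13 14 9 8 1 11)(3 5)(16 18) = [15, 11, 2, 5, 13, 3, 6, 7, 1, 8, 10, 0, 12, 14, 9, 4, 18, 17, 16]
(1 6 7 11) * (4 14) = (1 6 7 11)(4 14) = [0, 6, 2, 3, 14, 5, 7, 11, 8, 9, 10, 1, 12, 13, 4]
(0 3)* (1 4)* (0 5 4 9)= [3, 9, 2, 5, 1, 4, 6, 7, 8, 0]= (0 3 5 4 1 9)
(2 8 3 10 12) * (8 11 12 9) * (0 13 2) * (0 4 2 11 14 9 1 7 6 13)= [0, 7, 14, 10, 2, 5, 13, 6, 3, 8, 1, 12, 4, 11, 9]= (1 7 6 13 11 12 4 2 14 9 8 3 10)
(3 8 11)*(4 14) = (3 8 11)(4 14) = [0, 1, 2, 8, 14, 5, 6, 7, 11, 9, 10, 3, 12, 13, 4]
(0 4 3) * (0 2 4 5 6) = (0 5 6)(2 4 3) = [5, 1, 4, 2, 3, 6, 0]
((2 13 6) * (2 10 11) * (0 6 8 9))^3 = (0 11 8 6 2 9 10 13)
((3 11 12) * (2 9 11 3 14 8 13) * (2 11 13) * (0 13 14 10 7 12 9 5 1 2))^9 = (0 9)(8 11)(13 14) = ((0 13 11 9 14 8)(1 2 5)(7 12 10))^9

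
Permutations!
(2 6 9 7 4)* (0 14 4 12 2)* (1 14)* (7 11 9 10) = (0 1 14 4)(2 6 10 7 12)(9 11) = [1, 14, 6, 3, 0, 5, 10, 12, 8, 11, 7, 9, 2, 13, 4]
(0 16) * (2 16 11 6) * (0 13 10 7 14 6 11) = (2 16 13 10 7 14 6) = [0, 1, 16, 3, 4, 5, 2, 14, 8, 9, 7, 11, 12, 10, 6, 15, 13]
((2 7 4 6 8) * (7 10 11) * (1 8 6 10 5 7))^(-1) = ((1 8 2 5 7 4 10 11))^(-1) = (1 11 10 4 7 5 2 8)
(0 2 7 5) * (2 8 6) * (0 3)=(0 8 6 2 7 5 3)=[8, 1, 7, 0, 4, 3, 2, 5, 6]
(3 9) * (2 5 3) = (2 5 3 9) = [0, 1, 5, 9, 4, 3, 6, 7, 8, 2]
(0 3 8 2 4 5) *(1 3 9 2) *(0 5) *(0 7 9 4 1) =[4, 3, 1, 8, 7, 5, 6, 9, 0, 2] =(0 4 7 9 2 1 3 8)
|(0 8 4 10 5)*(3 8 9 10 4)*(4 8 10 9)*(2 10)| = |(0 4 8 3 2 10 5)| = 7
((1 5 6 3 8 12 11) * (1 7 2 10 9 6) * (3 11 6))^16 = (2 11 12 3 10 7 6 8 9)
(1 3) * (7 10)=[0, 3, 2, 1, 4, 5, 6, 10, 8, 9, 7]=(1 3)(7 10)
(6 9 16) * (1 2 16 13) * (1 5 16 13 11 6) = (1 2 13 5 16)(6 9 11) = [0, 2, 13, 3, 4, 16, 9, 7, 8, 11, 10, 6, 12, 5, 14, 15, 1]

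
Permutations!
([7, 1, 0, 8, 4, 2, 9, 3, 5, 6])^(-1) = (0 2 5 8 3 7)(6 9)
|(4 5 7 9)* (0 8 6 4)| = 7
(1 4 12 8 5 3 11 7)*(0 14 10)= (0 14 10)(1 4 12 8 5 3 11 7)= [14, 4, 2, 11, 12, 3, 6, 1, 5, 9, 0, 7, 8, 13, 10]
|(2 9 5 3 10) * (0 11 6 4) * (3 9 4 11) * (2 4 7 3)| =6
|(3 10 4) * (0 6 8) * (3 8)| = 6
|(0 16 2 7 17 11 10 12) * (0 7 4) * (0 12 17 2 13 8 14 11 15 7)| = |(0 16 13 8 14 11 10 17 15 7 2 4 12)| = 13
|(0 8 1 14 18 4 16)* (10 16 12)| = |(0 8 1 14 18 4 12 10 16)| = 9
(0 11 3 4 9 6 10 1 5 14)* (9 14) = (0 11 3 4 14)(1 5 9 6 10) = [11, 5, 2, 4, 14, 9, 10, 7, 8, 6, 1, 3, 12, 13, 0]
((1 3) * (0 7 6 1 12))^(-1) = (0 12 3 1 6 7)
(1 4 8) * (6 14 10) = [0, 4, 2, 3, 8, 5, 14, 7, 1, 9, 6, 11, 12, 13, 10] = (1 4 8)(6 14 10)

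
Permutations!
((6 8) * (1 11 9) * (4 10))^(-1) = (1 9 11)(4 10)(6 8)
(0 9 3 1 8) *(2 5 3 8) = (0 9 8)(1 2 5 3) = [9, 2, 5, 1, 4, 3, 6, 7, 0, 8]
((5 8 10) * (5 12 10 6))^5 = (5 6 8)(10 12)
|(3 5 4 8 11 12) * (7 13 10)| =|(3 5 4 8 11 12)(7 13 10)| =6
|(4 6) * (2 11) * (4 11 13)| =5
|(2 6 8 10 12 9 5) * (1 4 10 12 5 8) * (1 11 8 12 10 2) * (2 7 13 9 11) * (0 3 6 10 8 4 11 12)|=12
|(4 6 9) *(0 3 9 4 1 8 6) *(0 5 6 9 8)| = |(0 3 8 9 1)(4 5 6)| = 15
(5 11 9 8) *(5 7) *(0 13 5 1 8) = [13, 8, 2, 3, 4, 11, 6, 1, 7, 0, 10, 9, 12, 5] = (0 13 5 11 9)(1 8 7)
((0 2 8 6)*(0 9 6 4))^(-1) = (0 4 8 2)(6 9)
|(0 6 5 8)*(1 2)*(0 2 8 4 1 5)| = |(0 6)(1 8 2 5 4)| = 10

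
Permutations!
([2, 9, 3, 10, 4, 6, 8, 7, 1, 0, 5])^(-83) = [1, 6, 9, 0, 4, 3, 10, 7, 5, 8, 2]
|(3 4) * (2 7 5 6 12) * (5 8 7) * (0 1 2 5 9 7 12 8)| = 20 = |(0 1 2 9 7)(3 4)(5 6 8 12)|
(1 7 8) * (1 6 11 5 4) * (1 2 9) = [0, 7, 9, 3, 2, 4, 11, 8, 6, 1, 10, 5] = (1 7 8 6 11 5 4 2 9)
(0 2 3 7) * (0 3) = (0 2)(3 7) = [2, 1, 0, 7, 4, 5, 6, 3]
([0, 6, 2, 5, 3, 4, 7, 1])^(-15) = (7)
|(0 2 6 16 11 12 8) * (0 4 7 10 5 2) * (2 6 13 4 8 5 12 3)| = 11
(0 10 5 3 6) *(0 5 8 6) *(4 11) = (0 10 8 6 5 3)(4 11) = [10, 1, 2, 0, 11, 3, 5, 7, 6, 9, 8, 4]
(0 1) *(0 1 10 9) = (0 10 9) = [10, 1, 2, 3, 4, 5, 6, 7, 8, 0, 9]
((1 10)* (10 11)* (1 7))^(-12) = (11)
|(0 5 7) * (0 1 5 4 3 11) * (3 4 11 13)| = |(0 11)(1 5 7)(3 13)| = 6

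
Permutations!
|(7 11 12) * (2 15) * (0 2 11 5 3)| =|(0 2 15 11 12 7 5 3)| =8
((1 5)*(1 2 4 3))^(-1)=(1 3 4 2 5)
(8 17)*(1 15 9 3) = (1 15 9 3)(8 17) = [0, 15, 2, 1, 4, 5, 6, 7, 17, 3, 10, 11, 12, 13, 14, 9, 16, 8]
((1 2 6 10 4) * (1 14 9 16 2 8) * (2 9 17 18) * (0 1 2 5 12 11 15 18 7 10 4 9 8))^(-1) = ((0 1)(2 6 4 14 17 7 10 9 16 8)(5 12 11 15 18))^(-1) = (0 1)(2 8 16 9 10 7 17 14 4 6)(5 18 15 11 12)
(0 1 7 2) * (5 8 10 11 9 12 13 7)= (0 1 5 8 10 11 9 12 13 7 2)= [1, 5, 0, 3, 4, 8, 6, 2, 10, 12, 11, 9, 13, 7]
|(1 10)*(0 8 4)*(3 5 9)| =6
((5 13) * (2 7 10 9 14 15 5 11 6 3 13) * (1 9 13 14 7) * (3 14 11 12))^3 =((1 9 7 10 13 12 3 11 6 14 15 5 2))^3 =(1 10 3 14 2 7 12 6 5 9 13 11 15)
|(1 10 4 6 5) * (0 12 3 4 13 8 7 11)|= 12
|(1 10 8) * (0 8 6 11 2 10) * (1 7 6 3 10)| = |(0 8 7 6 11 2 1)(3 10)| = 14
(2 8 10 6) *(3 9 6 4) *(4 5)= (2 8 10 5 4 3 9 6)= [0, 1, 8, 9, 3, 4, 2, 7, 10, 6, 5]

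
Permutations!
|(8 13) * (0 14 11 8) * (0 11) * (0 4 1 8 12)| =|(0 14 4 1 8 13 11 12)| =8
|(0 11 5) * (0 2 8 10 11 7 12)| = |(0 7 12)(2 8 10 11 5)| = 15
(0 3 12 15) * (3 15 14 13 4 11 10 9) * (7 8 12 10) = (0 15)(3 10 9)(4 11 7 8 12 14 13) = [15, 1, 2, 10, 11, 5, 6, 8, 12, 3, 9, 7, 14, 4, 13, 0]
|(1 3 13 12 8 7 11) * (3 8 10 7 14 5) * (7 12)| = |(1 8 14 5 3 13 7 11)(10 12)| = 8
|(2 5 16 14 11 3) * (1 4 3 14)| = |(1 4 3 2 5 16)(11 14)| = 6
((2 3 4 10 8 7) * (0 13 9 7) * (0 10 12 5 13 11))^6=(2 9 5 4)(3 7 13 12)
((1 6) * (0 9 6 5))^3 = (0 1 9 5 6)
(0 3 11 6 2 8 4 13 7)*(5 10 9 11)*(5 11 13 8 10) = (0 3 11 6 2 10 9 13 7)(4 8) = [3, 1, 10, 11, 8, 5, 2, 0, 4, 13, 9, 6, 12, 7]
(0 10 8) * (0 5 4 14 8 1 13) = (0 10 1 13)(4 14 8 5) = [10, 13, 2, 3, 14, 4, 6, 7, 5, 9, 1, 11, 12, 0, 8]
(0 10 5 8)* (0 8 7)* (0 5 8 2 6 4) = (0 10 8 2 6 4)(5 7) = [10, 1, 6, 3, 0, 7, 4, 5, 2, 9, 8]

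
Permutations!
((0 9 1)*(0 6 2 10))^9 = ((0 9 1 6 2 10))^9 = (0 6)(1 10)(2 9)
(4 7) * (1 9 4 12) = (1 9 4 7 12) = [0, 9, 2, 3, 7, 5, 6, 12, 8, 4, 10, 11, 1]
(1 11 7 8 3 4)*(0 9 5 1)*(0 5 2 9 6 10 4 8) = (0 6 10 4 5 1 11 7)(2 9)(3 8) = [6, 11, 9, 8, 5, 1, 10, 0, 3, 2, 4, 7]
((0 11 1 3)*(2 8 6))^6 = (0 1)(3 11) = ((0 11 1 3)(2 8 6))^6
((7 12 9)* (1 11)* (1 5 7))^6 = ((1 11 5 7 12 9))^6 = (12)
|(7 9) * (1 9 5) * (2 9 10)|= |(1 10 2 9 7 5)|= 6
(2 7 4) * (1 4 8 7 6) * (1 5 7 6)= (1 4 2)(5 7 8 6)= [0, 4, 1, 3, 2, 7, 5, 8, 6]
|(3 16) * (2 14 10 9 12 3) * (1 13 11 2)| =10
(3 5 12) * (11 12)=(3 5 11 12)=[0, 1, 2, 5, 4, 11, 6, 7, 8, 9, 10, 12, 3]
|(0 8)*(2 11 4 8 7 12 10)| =8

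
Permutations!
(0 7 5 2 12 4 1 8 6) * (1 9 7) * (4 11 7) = [1, 8, 12, 3, 9, 2, 0, 5, 6, 4, 10, 7, 11] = (0 1 8 6)(2 12 11 7 5)(4 9)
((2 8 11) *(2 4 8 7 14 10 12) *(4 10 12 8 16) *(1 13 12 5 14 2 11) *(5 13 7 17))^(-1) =(1 8 10 11 12 13 14 5 17 2 7)(4 16)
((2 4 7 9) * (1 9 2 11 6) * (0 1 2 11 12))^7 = (0 12 9 1)(2 7 6 4 11)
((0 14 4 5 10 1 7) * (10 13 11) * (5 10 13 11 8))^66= (14)(5 13)(8 11)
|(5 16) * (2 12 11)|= 6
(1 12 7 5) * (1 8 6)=(1 12 7 5 8 6)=[0, 12, 2, 3, 4, 8, 1, 5, 6, 9, 10, 11, 7]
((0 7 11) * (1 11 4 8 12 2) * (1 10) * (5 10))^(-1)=((0 7 4 8 12 2 5 10 1 11))^(-1)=(0 11 1 10 5 2 12 8 4 7)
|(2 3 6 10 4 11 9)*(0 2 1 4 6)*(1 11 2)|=|(0 1 4 2 3)(6 10)(9 11)|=10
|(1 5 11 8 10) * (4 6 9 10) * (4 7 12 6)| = |(1 5 11 8 7 12 6 9 10)| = 9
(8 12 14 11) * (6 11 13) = (6 11 8 12 14 13) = [0, 1, 2, 3, 4, 5, 11, 7, 12, 9, 10, 8, 14, 6, 13]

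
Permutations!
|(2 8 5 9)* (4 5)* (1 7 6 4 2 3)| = |(1 7 6 4 5 9 3)(2 8)| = 14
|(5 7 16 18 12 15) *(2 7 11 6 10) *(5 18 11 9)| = 6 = |(2 7 16 11 6 10)(5 9)(12 15 18)|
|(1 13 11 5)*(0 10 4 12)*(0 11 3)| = 9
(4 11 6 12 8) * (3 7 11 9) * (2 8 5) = (2 8 4 9 3 7 11 6 12 5) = [0, 1, 8, 7, 9, 2, 12, 11, 4, 3, 10, 6, 5]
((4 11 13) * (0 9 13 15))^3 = (0 4)(9 11)(13 15)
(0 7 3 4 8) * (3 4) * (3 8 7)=(0 3 8)(4 7)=[3, 1, 2, 8, 7, 5, 6, 4, 0]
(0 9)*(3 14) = (0 9)(3 14) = [9, 1, 2, 14, 4, 5, 6, 7, 8, 0, 10, 11, 12, 13, 3]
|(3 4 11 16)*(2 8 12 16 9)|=|(2 8 12 16 3 4 11 9)|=8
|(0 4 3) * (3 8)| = |(0 4 8 3)| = 4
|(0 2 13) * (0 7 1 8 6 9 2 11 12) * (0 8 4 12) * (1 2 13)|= 18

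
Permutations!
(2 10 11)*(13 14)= (2 10 11)(13 14)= [0, 1, 10, 3, 4, 5, 6, 7, 8, 9, 11, 2, 12, 14, 13]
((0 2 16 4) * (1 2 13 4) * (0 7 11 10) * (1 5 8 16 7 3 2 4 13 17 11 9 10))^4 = (0 4 9 11 2)(1 7 17 3 10)(5 8 16)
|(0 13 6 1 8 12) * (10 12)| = |(0 13 6 1 8 10 12)| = 7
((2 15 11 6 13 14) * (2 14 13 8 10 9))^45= ((2 15 11 6 8 10 9))^45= (2 6 9 11 10 15 8)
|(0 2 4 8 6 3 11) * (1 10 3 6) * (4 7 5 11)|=5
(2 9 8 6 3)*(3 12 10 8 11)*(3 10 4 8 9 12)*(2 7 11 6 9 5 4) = (2 12)(3 7 11 10 5 4 8 9 6) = [0, 1, 12, 7, 8, 4, 3, 11, 9, 6, 5, 10, 2]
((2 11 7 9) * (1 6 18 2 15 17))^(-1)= ((1 6 18 2 11 7 9 15 17))^(-1)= (1 17 15 9 7 11 2 18 6)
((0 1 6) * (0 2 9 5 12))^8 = ((0 1 6 2 9 5 12))^8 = (0 1 6 2 9 5 12)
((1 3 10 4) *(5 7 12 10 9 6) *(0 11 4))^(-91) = ((0 11 4 1 3 9 6 5 7 12 10))^(-91) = (0 7 9 4 10 5 3 11 12 6 1)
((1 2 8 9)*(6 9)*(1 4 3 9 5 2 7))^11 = (1 7)(2 5 6 8)(3 4 9)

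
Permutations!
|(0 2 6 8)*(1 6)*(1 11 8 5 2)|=7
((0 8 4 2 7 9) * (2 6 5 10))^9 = (10)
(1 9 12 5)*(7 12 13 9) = (1 7 12 5)(9 13) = [0, 7, 2, 3, 4, 1, 6, 12, 8, 13, 10, 11, 5, 9]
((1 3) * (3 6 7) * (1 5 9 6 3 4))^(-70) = ((1 3 5 9 6 7 4))^(-70) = (9)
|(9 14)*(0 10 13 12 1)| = |(0 10 13 12 1)(9 14)| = 10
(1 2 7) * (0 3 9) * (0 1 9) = [3, 2, 7, 0, 4, 5, 6, 9, 8, 1] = (0 3)(1 2 7 9)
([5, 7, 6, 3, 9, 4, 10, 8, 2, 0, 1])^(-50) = [4, 6, 7, 3, 0, 9, 8, 10, 1, 5, 2]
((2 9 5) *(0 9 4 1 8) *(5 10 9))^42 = ((0 5 2 4 1 8)(9 10))^42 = (10)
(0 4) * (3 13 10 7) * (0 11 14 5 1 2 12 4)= (1 2 12 4 11 14 5)(3 13 10 7)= [0, 2, 12, 13, 11, 1, 6, 3, 8, 9, 7, 14, 4, 10, 5]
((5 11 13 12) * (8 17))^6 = (17)(5 13)(11 12)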